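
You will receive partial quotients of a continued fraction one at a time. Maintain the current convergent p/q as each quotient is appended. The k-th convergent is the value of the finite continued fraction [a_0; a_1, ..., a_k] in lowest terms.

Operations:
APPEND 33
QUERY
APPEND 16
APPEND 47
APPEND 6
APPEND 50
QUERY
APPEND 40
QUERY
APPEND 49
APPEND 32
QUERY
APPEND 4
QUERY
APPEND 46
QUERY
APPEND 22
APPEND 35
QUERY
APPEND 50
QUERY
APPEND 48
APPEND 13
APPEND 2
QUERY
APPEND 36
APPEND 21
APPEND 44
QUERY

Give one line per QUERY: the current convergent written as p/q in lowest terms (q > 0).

APPEND 33: p_0 = 33·1 + 0 = 33, q_0 = 33·0 + 1 = 1 → 33/1
APPEND 16: p_1 = 16·33 + 1 = 529, q_1 = 16·1 + 0 = 16 → 529/16
APPEND 47: p_2 = 47·529 + 33 = 24896, q_2 = 47·16 + 1 = 753 → 24896/753
APPEND 6: p_3 = 6·24896 + 529 = 149905, q_3 = 6·753 + 16 = 4534 → 149905/4534
APPEND 50: p_4 = 50·149905 + 24896 = 7520146, q_4 = 50·4534 + 753 = 227453 → 7520146/227453
APPEND 40: p_5 = 40·7520146 + 149905 = 300955745, q_5 = 40·227453 + 4534 = 9102654 → 300955745/9102654
APPEND 49: p_6 = 49·300955745 + 7520146 = 14754351651, q_6 = 49·9102654 + 227453 = 446257499 → 14754351651/446257499
APPEND 32: p_7 = 32·14754351651 + 300955745 = 472440208577, q_7 = 32·446257499 + 9102654 = 14289342622 → 472440208577/14289342622
APPEND 4: p_8 = 4·472440208577 + 14754351651 = 1904515185959, q_8 = 4·14289342622 + 446257499 = 57603627987 → 1904515185959/57603627987
APPEND 46: p_9 = 46·1904515185959 + 472440208577 = 88080138762691, q_9 = 46·57603627987 + 14289342622 = 2664056230024 → 88080138762691/2664056230024
APPEND 22: p_10 = 22·88080138762691 + 1904515185959 = 1939667567965161, q_10 = 22·2664056230024 + 57603627987 = 58666840688515 → 1939667567965161/58666840688515
APPEND 35: p_11 = 35·1939667567965161 + 88080138762691 = 67976445017543326, q_11 = 35·58666840688515 + 2664056230024 = 2056003480328049 → 67976445017543326/2056003480328049
APPEND 50: p_12 = 50·67976445017543326 + 1939667567965161 = 3400761918445131461, q_12 = 50·2056003480328049 + 58666840688515 = 102858840857090965 → 3400761918445131461/102858840857090965
APPEND 48: p_13 = 48·3400761918445131461 + 67976445017543326 = 163304548530383853454, q_13 = 48·102858840857090965 + 2056003480328049 = 4939280364620694369 → 163304548530383853454/4939280364620694369
APPEND 13: p_14 = 13·163304548530383853454 + 3400761918445131461 = 2126359892813435226363, q_14 = 13·4939280364620694369 + 102858840857090965 = 64313503580926117762 → 2126359892813435226363/64313503580926117762
APPEND 2: p_15 = 2·2126359892813435226363 + 163304548530383853454 = 4416024334157254306180, q_15 = 2·64313503580926117762 + 4939280364620694369 = 133566287526472929893 → 4416024334157254306180/133566287526472929893
APPEND 36: p_16 = 36·4416024334157254306180 + 2126359892813435226363 = 161103235922474590248843, q_16 = 36·133566287526472929893 + 64313503580926117762 = 4872699854533951593910 → 161103235922474590248843/4872699854533951593910
APPEND 21: p_17 = 21·161103235922474590248843 + 4416024334157254306180 = 3387583978706123649531883, q_17 = 21·4872699854533951593910 + 133566287526472929893 = 102460263232739456402003 → 3387583978706123649531883/102460263232739456402003
APPEND 44: p_18 = 44·3387583978706123649531883 + 161103235922474590248843 = 149214798298991915169651695, q_18 = 44·102460263232739456402003 + 4872699854533951593910 = 4513124282095070033282042 → 149214798298991915169651695/4513124282095070033282042

33/1
7520146/227453
300955745/9102654
472440208577/14289342622
1904515185959/57603627987
88080138762691/2664056230024
67976445017543326/2056003480328049
3400761918445131461/102858840857090965
4416024334157254306180/133566287526472929893
149214798298991915169651695/4513124282095070033282042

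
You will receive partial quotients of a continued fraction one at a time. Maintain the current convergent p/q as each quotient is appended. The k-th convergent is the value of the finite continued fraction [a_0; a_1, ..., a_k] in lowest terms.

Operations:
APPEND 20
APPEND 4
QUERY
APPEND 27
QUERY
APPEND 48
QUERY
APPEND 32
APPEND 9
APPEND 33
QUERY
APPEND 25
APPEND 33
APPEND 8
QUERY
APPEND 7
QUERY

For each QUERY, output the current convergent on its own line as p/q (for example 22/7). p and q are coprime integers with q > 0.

APPEND 20: p_0 = 20·1 + 0 = 20, q_0 = 20·0 + 1 = 1 → 20/1
APPEND 4: p_1 = 4·20 + 1 = 81, q_1 = 4·1 + 0 = 4 → 81/4
APPEND 27: p_2 = 27·81 + 20 = 2207, q_2 = 27·4 + 1 = 109 → 2207/109
APPEND 48: p_3 = 48·2207 + 81 = 106017, q_3 = 48·109 + 4 = 5236 → 106017/5236
APPEND 32: p_4 = 32·106017 + 2207 = 3394751, q_4 = 32·5236 + 109 = 167661 → 3394751/167661
APPEND 9: p_5 = 9·3394751 + 106017 = 30658776, q_5 = 9·167661 + 5236 = 1514185 → 30658776/1514185
APPEND 33: p_6 = 33·30658776 + 3394751 = 1015134359, q_6 = 33·1514185 + 167661 = 50135766 → 1015134359/50135766
APPEND 25: p_7 = 25·1015134359 + 30658776 = 25409017751, q_7 = 25·50135766 + 1514185 = 1254908335 → 25409017751/1254908335
APPEND 33: p_8 = 33·25409017751 + 1015134359 = 839512720142, q_8 = 33·1254908335 + 50135766 = 41462110821 → 839512720142/41462110821
APPEND 8: p_9 = 8·839512720142 + 25409017751 = 6741510778887, q_9 = 8·41462110821 + 1254908335 = 332951794903 → 6741510778887/332951794903
APPEND 7: p_10 = 7·6741510778887 + 839512720142 = 48030088172351, q_10 = 7·332951794903 + 41462110821 = 2372124675142 → 48030088172351/2372124675142

81/4
2207/109
106017/5236
1015134359/50135766
6741510778887/332951794903
48030088172351/2372124675142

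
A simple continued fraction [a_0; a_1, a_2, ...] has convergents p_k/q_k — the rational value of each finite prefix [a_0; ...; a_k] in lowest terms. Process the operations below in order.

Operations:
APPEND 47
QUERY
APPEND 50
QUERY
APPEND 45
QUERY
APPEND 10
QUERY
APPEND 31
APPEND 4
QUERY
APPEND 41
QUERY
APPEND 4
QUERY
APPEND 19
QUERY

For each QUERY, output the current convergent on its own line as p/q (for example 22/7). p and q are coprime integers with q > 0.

APPEND 47: p_0 = 47·1 + 0 = 47, q_0 = 47·0 + 1 = 1 → 47/1
APPEND 50: p_1 = 50·47 + 1 = 2351, q_1 = 50·1 + 0 = 50 → 2351/50
APPEND 45: p_2 = 45·2351 + 47 = 105842, q_2 = 45·50 + 1 = 2251 → 105842/2251
APPEND 10: p_3 = 10·105842 + 2351 = 1060771, q_3 = 10·2251 + 50 = 22560 → 1060771/22560
APPEND 31: p_4 = 31·1060771 + 105842 = 32989743, q_4 = 31·22560 + 2251 = 701611 → 32989743/701611
APPEND 4: p_5 = 4·32989743 + 1060771 = 133019743, q_5 = 4·701611 + 22560 = 2829004 → 133019743/2829004
APPEND 41: p_6 = 41·133019743 + 32989743 = 5486799206, q_6 = 41·2829004 + 701611 = 116690775 → 5486799206/116690775
APPEND 4: p_7 = 4·5486799206 + 133019743 = 22080216567, q_7 = 4·116690775 + 2829004 = 469592104 → 22080216567/469592104
APPEND 19: p_8 = 19·22080216567 + 5486799206 = 425010913979, q_8 = 19·469592104 + 116690775 = 9038940751 → 425010913979/9038940751

47/1
2351/50
105842/2251
1060771/22560
133019743/2829004
5486799206/116690775
22080216567/469592104
425010913979/9038940751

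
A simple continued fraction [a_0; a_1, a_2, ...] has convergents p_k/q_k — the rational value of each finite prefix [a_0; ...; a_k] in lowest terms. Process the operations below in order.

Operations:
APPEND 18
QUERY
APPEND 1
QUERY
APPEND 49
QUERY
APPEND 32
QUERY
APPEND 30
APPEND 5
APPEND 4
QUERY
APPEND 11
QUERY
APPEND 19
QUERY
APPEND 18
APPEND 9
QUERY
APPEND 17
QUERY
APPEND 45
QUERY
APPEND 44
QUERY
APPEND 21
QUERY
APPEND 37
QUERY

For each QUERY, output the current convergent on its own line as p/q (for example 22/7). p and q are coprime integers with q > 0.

APPEND 18: p_0 = 18·1 + 0 = 18, q_0 = 18·0 + 1 = 1 → 18/1
APPEND 1: p_1 = 1·18 + 1 = 19, q_1 = 1·1 + 0 = 1 → 19/1
APPEND 49: p_2 = 49·19 + 18 = 949, q_2 = 49·1 + 1 = 50 → 949/50
APPEND 32: p_3 = 32·949 + 19 = 30387, q_3 = 32·50 + 1 = 1601 → 30387/1601
APPEND 30: p_4 = 30·30387 + 949 = 912559, q_4 = 30·1601 + 50 = 48080 → 912559/48080
APPEND 5: p_5 = 5·912559 + 30387 = 4593182, q_5 = 5·48080 + 1601 = 242001 → 4593182/242001
APPEND 4: p_6 = 4·4593182 + 912559 = 19285287, q_6 = 4·242001 + 48080 = 1016084 → 19285287/1016084
APPEND 11: p_7 = 11·19285287 + 4593182 = 216731339, q_7 = 11·1016084 + 242001 = 11418925 → 216731339/11418925
APPEND 19: p_8 = 19·216731339 + 19285287 = 4137180728, q_8 = 19·11418925 + 1016084 = 217975659 → 4137180728/217975659
APPEND 18: p_9 = 18·4137180728 + 216731339 = 74685984443, q_9 = 18·217975659 + 11418925 = 3934980787 → 74685984443/3934980787
APPEND 9: p_10 = 9·74685984443 + 4137180728 = 676311040715, q_10 = 9·3934980787 + 217975659 = 35632802742 → 676311040715/35632802742
APPEND 17: p_11 = 17·676311040715 + 74685984443 = 11571973676598, q_11 = 17·35632802742 + 3934980787 = 609692627401 → 11571973676598/609692627401
APPEND 45: p_12 = 45·11571973676598 + 676311040715 = 521415126487625, q_12 = 45·609692627401 + 35632802742 = 27471801035787 → 521415126487625/27471801035787
APPEND 44: p_13 = 44·521415126487625 + 11571973676598 = 22953837539132098, q_13 = 44·27471801035787 + 609692627401 = 1209368938202029 → 22953837539132098/1209368938202029
APPEND 21: p_14 = 21·22953837539132098 + 521415126487625 = 482552003448261683, q_14 = 21·1209368938202029 + 27471801035787 = 25424219503278396 → 482552003448261683/25424219503278396
APPEND 37: p_15 = 37·482552003448261683 + 22953837539132098 = 17877377965124814369, q_15 = 37·25424219503278396 + 1209368938202029 = 941905490559502681 → 17877377965124814369/941905490559502681

18/1
19/1
949/50
30387/1601
19285287/1016084
216731339/11418925
4137180728/217975659
676311040715/35632802742
11571973676598/609692627401
521415126487625/27471801035787
22953837539132098/1209368938202029
482552003448261683/25424219503278396
17877377965124814369/941905490559502681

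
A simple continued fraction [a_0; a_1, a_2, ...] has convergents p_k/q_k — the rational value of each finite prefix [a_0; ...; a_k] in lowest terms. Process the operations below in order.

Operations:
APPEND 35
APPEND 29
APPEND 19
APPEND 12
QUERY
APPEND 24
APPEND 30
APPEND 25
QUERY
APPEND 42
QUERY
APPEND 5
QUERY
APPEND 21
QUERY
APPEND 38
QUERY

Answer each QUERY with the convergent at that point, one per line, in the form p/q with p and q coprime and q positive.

APPEND 35: p_0 = 35·1 + 0 = 35, q_0 = 35·0 + 1 = 1 → 35/1
APPEND 29: p_1 = 29·35 + 1 = 1016, q_1 = 29·1 + 0 = 29 → 1016/29
APPEND 19: p_2 = 19·1016 + 35 = 19339, q_2 = 19·29 + 1 = 552 → 19339/552
APPEND 12: p_3 = 12·19339 + 1016 = 233084, q_3 = 12·552 + 29 = 6653 → 233084/6653
APPEND 24: p_4 = 24·233084 + 19339 = 5613355, q_4 = 24·6653 + 552 = 160224 → 5613355/160224
APPEND 30: p_5 = 30·5613355 + 233084 = 168633734, q_5 = 30·160224 + 6653 = 4813373 → 168633734/4813373
APPEND 25: p_6 = 25·168633734 + 5613355 = 4221456705, q_6 = 25·4813373 + 160224 = 120494549 → 4221456705/120494549
APPEND 42: p_7 = 42·4221456705 + 168633734 = 177469815344, q_7 = 42·120494549 + 4813373 = 5065584431 → 177469815344/5065584431
APPEND 5: p_8 = 5·177469815344 + 4221456705 = 891570533425, q_8 = 5·5065584431 + 120494549 = 25448416704 → 891570533425/25448416704
APPEND 21: p_9 = 21·891570533425 + 177469815344 = 18900451017269, q_9 = 21·25448416704 + 5065584431 = 539482335215 → 18900451017269/539482335215
APPEND 38: p_10 = 38·18900451017269 + 891570533425 = 719108709189647, q_10 = 38·539482335215 + 25448416704 = 20525777154874 → 719108709189647/20525777154874

233084/6653
4221456705/120494549
177469815344/5065584431
891570533425/25448416704
18900451017269/539482335215
719108709189647/20525777154874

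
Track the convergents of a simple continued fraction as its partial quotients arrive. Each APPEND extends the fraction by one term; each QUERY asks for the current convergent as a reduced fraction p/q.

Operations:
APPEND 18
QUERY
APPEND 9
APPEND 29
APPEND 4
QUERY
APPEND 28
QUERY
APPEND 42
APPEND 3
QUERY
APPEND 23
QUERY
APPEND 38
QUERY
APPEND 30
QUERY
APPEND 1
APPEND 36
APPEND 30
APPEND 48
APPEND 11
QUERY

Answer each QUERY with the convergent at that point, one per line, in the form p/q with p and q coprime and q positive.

18/1
19143/1057
540749/29858
68732552/3795137
1603579297/88543244
61004745838/3368438409
1831745954437/101141695514
1112207081981281372/61411632853224969

APPEND 18: p_0 = 18·1 + 0 = 18, q_0 = 18·0 + 1 = 1 → 18/1
APPEND 9: p_1 = 9·18 + 1 = 163, q_1 = 9·1 + 0 = 9 → 163/9
APPEND 29: p_2 = 29·163 + 18 = 4745, q_2 = 29·9 + 1 = 262 → 4745/262
APPEND 4: p_3 = 4·4745 + 163 = 19143, q_3 = 4·262 + 9 = 1057 → 19143/1057
APPEND 28: p_4 = 28·19143 + 4745 = 540749, q_4 = 28·1057 + 262 = 29858 → 540749/29858
APPEND 42: p_5 = 42·540749 + 19143 = 22730601, q_5 = 42·29858 + 1057 = 1255093 → 22730601/1255093
APPEND 3: p_6 = 3·22730601 + 540749 = 68732552, q_6 = 3·1255093 + 29858 = 3795137 → 68732552/3795137
APPEND 23: p_7 = 23·68732552 + 22730601 = 1603579297, q_7 = 23·3795137 + 1255093 = 88543244 → 1603579297/88543244
APPEND 38: p_8 = 38·1603579297 + 68732552 = 61004745838, q_8 = 38·88543244 + 3795137 = 3368438409 → 61004745838/3368438409
APPEND 30: p_9 = 30·61004745838 + 1603579297 = 1831745954437, q_9 = 30·3368438409 + 88543244 = 101141695514 → 1831745954437/101141695514
APPEND 1: p_10 = 1·1831745954437 + 61004745838 = 1892750700275, q_10 = 1·101141695514 + 3368438409 = 104510133923 → 1892750700275/104510133923
APPEND 36: p_11 = 36·1892750700275 + 1831745954437 = 69970771164337, q_11 = 36·104510133923 + 101141695514 = 3863506516742 → 69970771164337/3863506516742
APPEND 30: p_12 = 30·69970771164337 + 1892750700275 = 2101015885630385, q_12 = 30·3863506516742 + 104510133923 = 116009705636183 → 2101015885630385/116009705636183
APPEND 48: p_13 = 48·2101015885630385 + 69970771164337 = 100918733281422817, q_13 = 48·116009705636183 + 3863506516742 = 5572329377053526 → 100918733281422817/5572329377053526
APPEND 11: p_14 = 11·100918733281422817 + 2101015885630385 = 1112207081981281372, q_14 = 11·5572329377053526 + 116009705636183 = 61411632853224969 → 1112207081981281372/61411632853224969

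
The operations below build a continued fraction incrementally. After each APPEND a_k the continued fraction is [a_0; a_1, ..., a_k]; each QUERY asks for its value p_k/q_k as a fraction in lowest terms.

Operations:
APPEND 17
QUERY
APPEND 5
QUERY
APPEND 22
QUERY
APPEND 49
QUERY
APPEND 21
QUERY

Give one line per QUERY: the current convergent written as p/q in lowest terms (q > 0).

17/1
86/5
1909/111
93627/5444
1968076/114435

APPEND 17: p_0 = 17·1 + 0 = 17, q_0 = 17·0 + 1 = 1 → 17/1
APPEND 5: p_1 = 5·17 + 1 = 86, q_1 = 5·1 + 0 = 5 → 86/5
APPEND 22: p_2 = 22·86 + 17 = 1909, q_2 = 22·5 + 1 = 111 → 1909/111
APPEND 49: p_3 = 49·1909 + 86 = 93627, q_3 = 49·111 + 5 = 5444 → 93627/5444
APPEND 21: p_4 = 21·93627 + 1909 = 1968076, q_4 = 21·5444 + 111 = 114435 → 1968076/114435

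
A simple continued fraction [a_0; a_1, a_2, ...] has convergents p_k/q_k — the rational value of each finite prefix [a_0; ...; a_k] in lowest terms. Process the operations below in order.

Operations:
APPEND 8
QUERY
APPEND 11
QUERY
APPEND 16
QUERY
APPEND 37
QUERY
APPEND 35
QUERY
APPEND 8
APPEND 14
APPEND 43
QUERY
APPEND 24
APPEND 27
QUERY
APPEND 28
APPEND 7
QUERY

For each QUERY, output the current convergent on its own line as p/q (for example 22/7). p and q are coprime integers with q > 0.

APPEND 8: p_0 = 8·1 + 0 = 8, q_0 = 8·0 + 1 = 1 → 8/1
APPEND 11: p_1 = 11·8 + 1 = 89, q_1 = 11·1 + 0 = 11 → 89/11
APPEND 16: p_2 = 16·89 + 8 = 1432, q_2 = 16·11 + 1 = 177 → 1432/177
APPEND 37: p_3 = 37·1432 + 89 = 53073, q_3 = 37·177 + 11 = 6560 → 53073/6560
APPEND 35: p_4 = 35·53073 + 1432 = 1858987, q_4 = 35·6560 + 177 = 229777 → 1858987/229777
APPEND 8: p_5 = 8·1858987 + 53073 = 14924969, q_5 = 8·229777 + 6560 = 1844776 → 14924969/1844776
APPEND 14: p_6 = 14·14924969 + 1858987 = 210808553, q_6 = 14·1844776 + 229777 = 26056641 → 210808553/26056641
APPEND 43: p_7 = 43·210808553 + 14924969 = 9079692748, q_7 = 43·26056641 + 1844776 = 1122280339 → 9079692748/1122280339
APPEND 24: p_8 = 24·9079692748 + 210808553 = 218123434505, q_8 = 24·1122280339 + 26056641 = 26960784777 → 218123434505/26960784777
APPEND 27: p_9 = 27·218123434505 + 9079692748 = 5898412424383, q_9 = 27·26960784777 + 1122280339 = 729063469318 → 5898412424383/729063469318
APPEND 28: p_10 = 28·5898412424383 + 218123434505 = 165373671317229, q_10 = 28·729063469318 + 26960784777 = 20440737925681 → 165373671317229/20440737925681
APPEND 7: p_11 = 7·165373671317229 + 5898412424383 = 1163514111644986, q_11 = 7·20440737925681 + 729063469318 = 143814228949085 → 1163514111644986/143814228949085

8/1
89/11
1432/177
53073/6560
1858987/229777
9079692748/1122280339
5898412424383/729063469318
1163514111644986/143814228949085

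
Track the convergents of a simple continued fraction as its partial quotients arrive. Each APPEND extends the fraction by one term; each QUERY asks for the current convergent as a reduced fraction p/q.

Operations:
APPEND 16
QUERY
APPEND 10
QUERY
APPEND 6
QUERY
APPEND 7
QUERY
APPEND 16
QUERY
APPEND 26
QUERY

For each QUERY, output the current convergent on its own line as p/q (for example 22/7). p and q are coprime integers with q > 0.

APPEND 16: p_0 = 16·1 + 0 = 16, q_0 = 16·0 + 1 = 1 → 16/1
APPEND 10: p_1 = 10·16 + 1 = 161, q_1 = 10·1 + 0 = 10 → 161/10
APPEND 6: p_2 = 6·161 + 16 = 982, q_2 = 6·10 + 1 = 61 → 982/61
APPEND 7: p_3 = 7·982 + 161 = 7035, q_3 = 7·61 + 10 = 437 → 7035/437
APPEND 16: p_4 = 16·7035 + 982 = 113542, q_4 = 16·437 + 61 = 7053 → 113542/7053
APPEND 26: p_5 = 26·113542 + 7035 = 2959127, q_5 = 26·7053 + 437 = 183815 → 2959127/183815

16/1
161/10
982/61
7035/437
113542/7053
2959127/183815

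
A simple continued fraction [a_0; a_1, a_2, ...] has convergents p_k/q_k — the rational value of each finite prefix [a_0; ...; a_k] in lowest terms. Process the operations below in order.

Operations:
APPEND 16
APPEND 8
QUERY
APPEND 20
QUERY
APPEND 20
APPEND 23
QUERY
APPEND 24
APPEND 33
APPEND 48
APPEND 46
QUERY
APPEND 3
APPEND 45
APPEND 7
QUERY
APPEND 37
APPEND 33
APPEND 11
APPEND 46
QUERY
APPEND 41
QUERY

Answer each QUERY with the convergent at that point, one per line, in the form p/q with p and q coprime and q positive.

APPEND 16: p_0 = 16·1 + 0 = 16, q_0 = 16·0 + 1 = 1 → 16/1
APPEND 8: p_1 = 8·16 + 1 = 129, q_1 = 8·1 + 0 = 8 → 129/8
APPEND 20: p_2 = 20·129 + 16 = 2596, q_2 = 20·8 + 1 = 161 → 2596/161
APPEND 20: p_3 = 20·2596 + 129 = 52049, q_3 = 20·161 + 8 = 3228 → 52049/3228
APPEND 23: p_4 = 23·52049 + 2596 = 1199723, q_4 = 23·3228 + 161 = 74405 → 1199723/74405
APPEND 24: p_5 = 24·1199723 + 52049 = 28845401, q_5 = 24·74405 + 3228 = 1788948 → 28845401/1788948
APPEND 33: p_6 = 33·28845401 + 1199723 = 953097956, q_6 = 33·1788948 + 74405 = 59109689 → 953097956/59109689
APPEND 48: p_7 = 48·953097956 + 28845401 = 45777547289, q_7 = 48·59109689 + 1788948 = 2839054020 → 45777547289/2839054020
APPEND 46: p_8 = 46·45777547289 + 953097956 = 2106720273250, q_8 = 46·2839054020 + 59109689 = 130655594609 → 2106720273250/130655594609
APPEND 3: p_9 = 3·2106720273250 + 45777547289 = 6365938367039, q_9 = 3·130655594609 + 2839054020 = 394805837847 → 6365938367039/394805837847
APPEND 45: p_10 = 45·6365938367039 + 2106720273250 = 288573946790005, q_10 = 45·394805837847 + 130655594609 = 17896918297724 → 288573946790005/17896918297724
APPEND 7: p_11 = 7·288573946790005 + 6365938367039 = 2026383565897074, q_11 = 7·17896918297724 + 394805837847 = 125673233921915 → 2026383565897074/125673233921915
APPEND 37: p_12 = 37·2026383565897074 + 288573946790005 = 75264765884981743, q_12 = 37·125673233921915 + 17896918297724 = 4667806573408579 → 75264765884981743/4667806573408579
APPEND 33: p_13 = 33·75264765884981743 + 2026383565897074 = 2485763657770294593, q_13 = 33·4667806573408579 + 125673233921915 = 154163290156405022 → 2485763657770294593/154163290156405022
APPEND 11: p_14 = 11·2485763657770294593 + 75264765884981743 = 27418665001358222266, q_14 = 11·154163290156405022 + 4667806573408579 = 1700463998293863821 → 27418665001358222266/1700463998293863821
APPEND 46: p_15 = 46·27418665001358222266 + 2485763657770294593 = 1263744353720248518829, q_15 = 46·1700463998293863821 + 154163290156405022 = 78375507211674140788 → 1263744353720248518829/78375507211674140788
APPEND 41: p_16 = 41·1263744353720248518829 + 27418665001358222266 = 51840937167531547494255, q_16 = 41·78375507211674140788 + 1700463998293863821 = 3215096259676933636129 → 51840937167531547494255/3215096259676933636129

129/8
2596/161
1199723/74405
2106720273250/130655594609
2026383565897074/125673233921915
1263744353720248518829/78375507211674140788
51840937167531547494255/3215096259676933636129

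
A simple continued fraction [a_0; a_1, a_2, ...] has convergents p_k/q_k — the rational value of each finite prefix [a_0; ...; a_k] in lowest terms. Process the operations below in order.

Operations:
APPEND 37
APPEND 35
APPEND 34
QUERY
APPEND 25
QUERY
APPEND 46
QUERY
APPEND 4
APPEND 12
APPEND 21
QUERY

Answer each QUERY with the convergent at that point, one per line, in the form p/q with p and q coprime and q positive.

APPEND 37: p_0 = 37·1 + 0 = 37, q_0 = 37·0 + 1 = 1 → 37/1
APPEND 35: p_1 = 35·37 + 1 = 1296, q_1 = 35·1 + 0 = 35 → 1296/35
APPEND 34: p_2 = 34·1296 + 37 = 44101, q_2 = 34·35 + 1 = 1191 → 44101/1191
APPEND 25: p_3 = 25·44101 + 1296 = 1103821, q_3 = 25·1191 + 35 = 29810 → 1103821/29810
APPEND 46: p_4 = 46·1103821 + 44101 = 50819867, q_4 = 46·29810 + 1191 = 1372451 → 50819867/1372451
APPEND 4: p_5 = 4·50819867 + 1103821 = 204383289, q_5 = 4·1372451 + 29810 = 5519614 → 204383289/5519614
APPEND 12: p_6 = 12·204383289 + 50819867 = 2503419335, q_6 = 12·5519614 + 1372451 = 67607819 → 2503419335/67607819
APPEND 21: p_7 = 21·2503419335 + 204383289 = 52776189324, q_7 = 21·67607819 + 5519614 = 1425283813 → 52776189324/1425283813

44101/1191
1103821/29810
50819867/1372451
52776189324/1425283813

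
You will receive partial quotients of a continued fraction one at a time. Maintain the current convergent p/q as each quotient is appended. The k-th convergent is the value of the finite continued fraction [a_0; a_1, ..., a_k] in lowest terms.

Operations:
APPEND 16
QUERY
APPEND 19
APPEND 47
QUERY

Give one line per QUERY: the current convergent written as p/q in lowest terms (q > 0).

APPEND 16: p_0 = 16·1 + 0 = 16, q_0 = 16·0 + 1 = 1 → 16/1
APPEND 19: p_1 = 19·16 + 1 = 305, q_1 = 19·1 + 0 = 19 → 305/19
APPEND 47: p_2 = 47·305 + 16 = 14351, q_2 = 47·19 + 1 = 894 → 14351/894

16/1
14351/894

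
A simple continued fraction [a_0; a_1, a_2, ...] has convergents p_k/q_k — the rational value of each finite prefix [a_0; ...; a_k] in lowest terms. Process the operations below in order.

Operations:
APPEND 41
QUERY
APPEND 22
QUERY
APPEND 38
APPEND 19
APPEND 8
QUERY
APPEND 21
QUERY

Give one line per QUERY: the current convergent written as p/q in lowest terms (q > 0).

41/1
903/22
5263539/128237
111187967/2708902

APPEND 41: p_0 = 41·1 + 0 = 41, q_0 = 41·0 + 1 = 1 → 41/1
APPEND 22: p_1 = 22·41 + 1 = 903, q_1 = 22·1 + 0 = 22 → 903/22
APPEND 38: p_2 = 38·903 + 41 = 34355, q_2 = 38·22 + 1 = 837 → 34355/837
APPEND 19: p_3 = 19·34355 + 903 = 653648, q_3 = 19·837 + 22 = 15925 → 653648/15925
APPEND 8: p_4 = 8·653648 + 34355 = 5263539, q_4 = 8·15925 + 837 = 128237 → 5263539/128237
APPEND 21: p_5 = 21·5263539 + 653648 = 111187967, q_5 = 21·128237 + 15925 = 2708902 → 111187967/2708902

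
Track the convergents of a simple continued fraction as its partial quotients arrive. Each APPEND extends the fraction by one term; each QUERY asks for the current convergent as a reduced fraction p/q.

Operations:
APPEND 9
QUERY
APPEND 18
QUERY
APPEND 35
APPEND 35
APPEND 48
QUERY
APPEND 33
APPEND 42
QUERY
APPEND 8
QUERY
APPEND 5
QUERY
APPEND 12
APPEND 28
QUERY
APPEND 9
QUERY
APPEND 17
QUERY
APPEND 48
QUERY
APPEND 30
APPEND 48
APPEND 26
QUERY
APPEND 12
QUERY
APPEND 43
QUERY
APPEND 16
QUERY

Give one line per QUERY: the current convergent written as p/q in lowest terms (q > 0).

9/1
163/18
9613058/1061575
13341717872/1473332851
107051174043/11821716886
548597588087/60581917281
187874820058523/20747114196505
1697563602757794/187462832492803
29046456066941021/3207615266574156
1395927454815926802/154152995628052291
52377974869405600703021/5784127035537399824180
630548624125148172126942/69631812858681616800979
27165968812250777002161527/2999952079958846922266277
435286049620137580206711374/48068865092200232373061411

APPEND 9: p_0 = 9·1 + 0 = 9, q_0 = 9·0 + 1 = 1 → 9/1
APPEND 18: p_1 = 18·9 + 1 = 163, q_1 = 18·1 + 0 = 18 → 163/18
APPEND 35: p_2 = 35·163 + 9 = 5714, q_2 = 35·18 + 1 = 631 → 5714/631
APPEND 35: p_3 = 35·5714 + 163 = 200153, q_3 = 35·631 + 18 = 22103 → 200153/22103
APPEND 48: p_4 = 48·200153 + 5714 = 9613058, q_4 = 48·22103 + 631 = 1061575 → 9613058/1061575
APPEND 33: p_5 = 33·9613058 + 200153 = 317431067, q_5 = 33·1061575 + 22103 = 35054078 → 317431067/35054078
APPEND 42: p_6 = 42·317431067 + 9613058 = 13341717872, q_6 = 42·35054078 + 1061575 = 1473332851 → 13341717872/1473332851
APPEND 8: p_7 = 8·13341717872 + 317431067 = 107051174043, q_7 = 8·1473332851 + 35054078 = 11821716886 → 107051174043/11821716886
APPEND 5: p_8 = 5·107051174043 + 13341717872 = 548597588087, q_8 = 5·11821716886 + 1473332851 = 60581917281 → 548597588087/60581917281
APPEND 12: p_9 = 12·548597588087 + 107051174043 = 6690222231087, q_9 = 12·60581917281 + 11821716886 = 738804724258 → 6690222231087/738804724258
APPEND 28: p_10 = 28·6690222231087 + 548597588087 = 187874820058523, q_10 = 28·738804724258 + 60581917281 = 20747114196505 → 187874820058523/20747114196505
APPEND 9: p_11 = 9·187874820058523 + 6690222231087 = 1697563602757794, q_11 = 9·20747114196505 + 738804724258 = 187462832492803 → 1697563602757794/187462832492803
APPEND 17: p_12 = 17·1697563602757794 + 187874820058523 = 29046456066941021, q_12 = 17·187462832492803 + 20747114196505 = 3207615266574156 → 29046456066941021/3207615266574156
APPEND 48: p_13 = 48·29046456066941021 + 1697563602757794 = 1395927454815926802, q_13 = 48·3207615266574156 + 187462832492803 = 154152995628052291 → 1395927454815926802/154152995628052291
APPEND 30: p_14 = 30·1395927454815926802 + 29046456066941021 = 41906870100544745081, q_14 = 30·154152995628052291 + 3207615266574156 = 4627797484108142886 → 41906870100544745081/4627797484108142886
APPEND 48: p_15 = 48·41906870100544745081 + 1395927454815926802 = 2012925692280963690690, q_15 = 48·4627797484108142886 + 154152995628052291 = 222288432232818910819 → 2012925692280963690690/222288432232818910819
APPEND 26: p_16 = 26·2012925692280963690690 + 41906870100544745081 = 52377974869405600703021, q_16 = 26·222288432232818910819 + 4627797484108142886 = 5784127035537399824180 → 52377974869405600703021/5784127035537399824180
APPEND 12: p_17 = 12·52377974869405600703021 + 2012925692280963690690 = 630548624125148172126942, q_17 = 12·5784127035537399824180 + 222288432232818910819 = 69631812858681616800979 → 630548624125148172126942/69631812858681616800979
APPEND 43: p_18 = 43·630548624125148172126942 + 52377974869405600703021 = 27165968812250777002161527, q_18 = 43·69631812858681616800979 + 5784127035537399824180 = 2999952079958846922266277 → 27165968812250777002161527/2999952079958846922266277
APPEND 16: p_19 = 16·27165968812250777002161527 + 630548624125148172126942 = 435286049620137580206711374, q_19 = 16·2999952079958846922266277 + 69631812858681616800979 = 48068865092200232373061411 → 435286049620137580206711374/48068865092200232373061411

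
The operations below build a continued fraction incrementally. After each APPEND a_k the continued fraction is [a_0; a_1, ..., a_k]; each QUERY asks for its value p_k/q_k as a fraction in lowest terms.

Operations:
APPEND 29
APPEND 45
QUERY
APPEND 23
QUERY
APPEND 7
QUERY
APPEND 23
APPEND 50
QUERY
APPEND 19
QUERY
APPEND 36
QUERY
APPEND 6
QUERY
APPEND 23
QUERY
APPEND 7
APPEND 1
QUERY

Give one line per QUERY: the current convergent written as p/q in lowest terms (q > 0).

APPEND 29: p_0 = 29·1 + 0 = 29, q_0 = 29·0 + 1 = 1 → 29/1
APPEND 45: p_1 = 45·29 + 1 = 1306, q_1 = 45·1 + 0 = 45 → 1306/45
APPEND 23: p_2 = 23·1306 + 29 = 30067, q_2 = 23·45 + 1 = 1036 → 30067/1036
APPEND 7: p_3 = 7·30067 + 1306 = 211775, q_3 = 7·1036 + 45 = 7297 → 211775/7297
APPEND 23: p_4 = 23·211775 + 30067 = 4900892, q_4 = 23·7297 + 1036 = 168867 → 4900892/168867
APPEND 50: p_5 = 50·4900892 + 211775 = 245256375, q_5 = 50·168867 + 7297 = 8450647 → 245256375/8450647
APPEND 19: p_6 = 19·245256375 + 4900892 = 4664772017, q_6 = 19·8450647 + 168867 = 160731160 → 4664772017/160731160
APPEND 36: p_7 = 36·4664772017 + 245256375 = 168177048987, q_7 = 36·160731160 + 8450647 = 5794772407 → 168177048987/5794772407
APPEND 6: p_8 = 6·168177048987 + 4664772017 = 1013727065939, q_8 = 6·5794772407 + 160731160 = 34929365602 → 1013727065939/34929365602
APPEND 23: p_9 = 23·1013727065939 + 168177048987 = 23483899565584, q_9 = 23·34929365602 + 5794772407 = 809170181253 → 23483899565584/809170181253
APPEND 7: p_10 = 7·23483899565584 + 1013727065939 = 165401024025027, q_10 = 7·809170181253 + 34929365602 = 5699120634373 → 165401024025027/5699120634373
APPEND 1: p_11 = 1·165401024025027 + 23483899565584 = 188884923590611, q_11 = 1·5699120634373 + 809170181253 = 6508290815626 → 188884923590611/6508290815626

1306/45
30067/1036
211775/7297
245256375/8450647
4664772017/160731160
168177048987/5794772407
1013727065939/34929365602
23483899565584/809170181253
188884923590611/6508290815626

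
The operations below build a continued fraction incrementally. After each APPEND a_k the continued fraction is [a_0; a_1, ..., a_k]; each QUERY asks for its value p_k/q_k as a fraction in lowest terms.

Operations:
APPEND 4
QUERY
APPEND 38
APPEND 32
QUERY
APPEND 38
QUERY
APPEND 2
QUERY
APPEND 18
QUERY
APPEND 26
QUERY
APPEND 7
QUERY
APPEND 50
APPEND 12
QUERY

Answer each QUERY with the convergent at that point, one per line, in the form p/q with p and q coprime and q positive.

APPEND 4: p_0 = 4·1 + 0 = 4, q_0 = 4·0 + 1 = 1 → 4/1
APPEND 38: p_1 = 38·4 + 1 = 153, q_1 = 38·1 + 0 = 38 → 153/38
APPEND 32: p_2 = 32·153 + 4 = 4900, q_2 = 32·38 + 1 = 1217 → 4900/1217
APPEND 38: p_3 = 38·4900 + 153 = 186353, q_3 = 38·1217 + 38 = 46284 → 186353/46284
APPEND 2: p_4 = 2·186353 + 4900 = 377606, q_4 = 2·46284 + 1217 = 93785 → 377606/93785
APPEND 18: p_5 = 18·377606 + 186353 = 6983261, q_5 = 18·93785 + 46284 = 1734414 → 6983261/1734414
APPEND 26: p_6 = 26·6983261 + 377606 = 181942392, q_6 = 26·1734414 + 93785 = 45188549 → 181942392/45188549
APPEND 7: p_7 = 7·181942392 + 6983261 = 1280580005, q_7 = 7·45188549 + 1734414 = 318054257 → 1280580005/318054257
APPEND 50: p_8 = 50·1280580005 + 181942392 = 64210942642, q_8 = 50·318054257 + 45188549 = 15947901399 → 64210942642/15947901399
APPEND 12: p_9 = 12·64210942642 + 1280580005 = 771811891709, q_9 = 12·15947901399 + 318054257 = 191692871045 → 771811891709/191692871045

4/1
4900/1217
186353/46284
377606/93785
6983261/1734414
181942392/45188549
1280580005/318054257
771811891709/191692871045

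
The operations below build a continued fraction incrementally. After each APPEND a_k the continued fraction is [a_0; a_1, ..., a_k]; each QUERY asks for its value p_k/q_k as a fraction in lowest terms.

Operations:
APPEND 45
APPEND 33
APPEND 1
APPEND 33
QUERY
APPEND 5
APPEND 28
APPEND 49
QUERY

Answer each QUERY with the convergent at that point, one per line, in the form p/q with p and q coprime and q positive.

52009/1155
361692289/8032352

APPEND 45: p_0 = 45·1 + 0 = 45, q_0 = 45·0 + 1 = 1 → 45/1
APPEND 33: p_1 = 33·45 + 1 = 1486, q_1 = 33·1 + 0 = 33 → 1486/33
APPEND 1: p_2 = 1·1486 + 45 = 1531, q_2 = 1·33 + 1 = 34 → 1531/34
APPEND 33: p_3 = 33·1531 + 1486 = 52009, q_3 = 33·34 + 33 = 1155 → 52009/1155
APPEND 5: p_4 = 5·52009 + 1531 = 261576, q_4 = 5·1155 + 34 = 5809 → 261576/5809
APPEND 28: p_5 = 28·261576 + 52009 = 7376137, q_5 = 28·5809 + 1155 = 163807 → 7376137/163807
APPEND 49: p_6 = 49·7376137 + 261576 = 361692289, q_6 = 49·163807 + 5809 = 8032352 → 361692289/8032352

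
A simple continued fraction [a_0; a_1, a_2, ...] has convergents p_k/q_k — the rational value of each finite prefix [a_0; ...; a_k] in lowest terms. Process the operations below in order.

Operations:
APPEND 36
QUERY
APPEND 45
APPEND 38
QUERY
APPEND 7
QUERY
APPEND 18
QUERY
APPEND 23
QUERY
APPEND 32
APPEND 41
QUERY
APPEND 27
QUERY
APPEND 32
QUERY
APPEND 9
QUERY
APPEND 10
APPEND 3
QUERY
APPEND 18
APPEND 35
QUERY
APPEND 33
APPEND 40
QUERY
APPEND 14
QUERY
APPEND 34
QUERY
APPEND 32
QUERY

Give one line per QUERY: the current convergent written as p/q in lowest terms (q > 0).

36/1
61634/1711
433059/12022
7856696/218107
181137067/5028483
238155093507/6611340566
6435991767529/178667324845
206189891654435/5723965735606
1862145016657444/51694358945299
58345065191344069/1619697024511087
37474703537776118164/1040322186898096757
49546844925942348979324/1375452697452241342477
694893563218753000032065/19290698073713012375821
23675927994363544350069534/657259187203694662120391
758324589382852172202257153/21051584688591942200228333

APPEND 36: p_0 = 36·1 + 0 = 36, q_0 = 36·0 + 1 = 1 → 36/1
APPEND 45: p_1 = 45·36 + 1 = 1621, q_1 = 45·1 + 0 = 45 → 1621/45
APPEND 38: p_2 = 38·1621 + 36 = 61634, q_2 = 38·45 + 1 = 1711 → 61634/1711
APPEND 7: p_3 = 7·61634 + 1621 = 433059, q_3 = 7·1711 + 45 = 12022 → 433059/12022
APPEND 18: p_4 = 18·433059 + 61634 = 7856696, q_4 = 18·12022 + 1711 = 218107 → 7856696/218107
APPEND 23: p_5 = 23·7856696 + 433059 = 181137067, q_5 = 23·218107 + 12022 = 5028483 → 181137067/5028483
APPEND 32: p_6 = 32·181137067 + 7856696 = 5804242840, q_6 = 32·5028483 + 218107 = 161129563 → 5804242840/161129563
APPEND 41: p_7 = 41·5804242840 + 181137067 = 238155093507, q_7 = 41·161129563 + 5028483 = 6611340566 → 238155093507/6611340566
APPEND 27: p_8 = 27·238155093507 + 5804242840 = 6435991767529, q_8 = 27·6611340566 + 161129563 = 178667324845 → 6435991767529/178667324845
APPEND 32: p_9 = 32·6435991767529 + 238155093507 = 206189891654435, q_9 = 32·178667324845 + 6611340566 = 5723965735606 → 206189891654435/5723965735606
APPEND 9: p_10 = 9·206189891654435 + 6435991767529 = 1862145016657444, q_10 = 9·5723965735606 + 178667324845 = 51694358945299 → 1862145016657444/51694358945299
APPEND 10: p_11 = 10·1862145016657444 + 206189891654435 = 18827640058228875, q_11 = 10·51694358945299 + 5723965735606 = 522667555188596 → 18827640058228875/522667555188596
APPEND 3: p_12 = 3·18827640058228875 + 1862145016657444 = 58345065191344069, q_12 = 3·522667555188596 + 51694358945299 = 1619697024511087 → 58345065191344069/1619697024511087
APPEND 18: p_13 = 18·58345065191344069 + 18827640058228875 = 1069038813502422117, q_13 = 18·1619697024511087 + 522667555188596 = 29677213996388162 → 1069038813502422117/29677213996388162
APPEND 35: p_14 = 35·1069038813502422117 + 58345065191344069 = 37474703537776118164, q_14 = 35·29677213996388162 + 1619697024511087 = 1040322186898096757 → 37474703537776118164/1040322186898096757
APPEND 33: p_15 = 33·37474703537776118164 + 1069038813502422117 = 1237734255560114321529, q_15 = 33·1040322186898096757 + 29677213996388162 = 34360309381633581143 → 1237734255560114321529/34360309381633581143
APPEND 40: p_16 = 40·1237734255560114321529 + 37474703537776118164 = 49546844925942348979324, q_16 = 40·34360309381633581143 + 1040322186898096757 = 1375452697452241342477 → 49546844925942348979324/1375452697452241342477
APPEND 14: p_17 = 14·49546844925942348979324 + 1237734255560114321529 = 694893563218753000032065, q_17 = 14·1375452697452241342477 + 34360309381633581143 = 19290698073713012375821 → 694893563218753000032065/19290698073713012375821
APPEND 34: p_18 = 34·694893563218753000032065 + 49546844925942348979324 = 23675927994363544350069534, q_18 = 34·19290698073713012375821 + 1375452697452241342477 = 657259187203694662120391 → 23675927994363544350069534/657259187203694662120391
APPEND 32: p_19 = 32·23675927994363544350069534 + 694893563218753000032065 = 758324589382852172202257153, q_19 = 32·657259187203694662120391 + 19290698073713012375821 = 21051584688591942200228333 → 758324589382852172202257153/21051584688591942200228333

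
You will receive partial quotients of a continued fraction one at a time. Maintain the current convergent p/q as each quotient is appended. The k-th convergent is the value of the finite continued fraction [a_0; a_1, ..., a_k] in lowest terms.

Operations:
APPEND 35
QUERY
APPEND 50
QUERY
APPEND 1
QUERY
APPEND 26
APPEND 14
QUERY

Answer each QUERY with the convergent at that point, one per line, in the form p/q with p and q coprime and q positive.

APPEND 35: p_0 = 35·1 + 0 = 35, q_0 = 35·0 + 1 = 1 → 35/1
APPEND 50: p_1 = 50·35 + 1 = 1751, q_1 = 50·1 + 0 = 50 → 1751/50
APPEND 1: p_2 = 1·1751 + 35 = 1786, q_2 = 1·50 + 1 = 51 → 1786/51
APPEND 26: p_3 = 26·1786 + 1751 = 48187, q_3 = 26·51 + 50 = 1376 → 48187/1376
APPEND 14: p_4 = 14·48187 + 1786 = 676404, q_4 = 14·1376 + 51 = 19315 → 676404/19315

35/1
1751/50
1786/51
676404/19315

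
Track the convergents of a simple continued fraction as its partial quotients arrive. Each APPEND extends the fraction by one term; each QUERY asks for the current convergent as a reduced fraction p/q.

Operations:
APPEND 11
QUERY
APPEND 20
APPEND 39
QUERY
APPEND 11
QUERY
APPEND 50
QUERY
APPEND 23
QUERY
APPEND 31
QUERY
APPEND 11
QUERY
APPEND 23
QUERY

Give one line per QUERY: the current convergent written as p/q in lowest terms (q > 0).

APPEND 11: p_0 = 11·1 + 0 = 11, q_0 = 11·0 + 1 = 1 → 11/1
APPEND 20: p_1 = 20·11 + 1 = 221, q_1 = 20·1 + 0 = 20 → 221/20
APPEND 39: p_2 = 39·221 + 11 = 8630, q_2 = 39·20 + 1 = 781 → 8630/781
APPEND 11: p_3 = 11·8630 + 221 = 95151, q_3 = 11·781 + 20 = 8611 → 95151/8611
APPEND 50: p_4 = 50·95151 + 8630 = 4766180, q_4 = 50·8611 + 781 = 431331 → 4766180/431331
APPEND 23: p_5 = 23·4766180 + 95151 = 109717291, q_5 = 23·431331 + 8611 = 9929224 → 109717291/9929224
APPEND 31: p_6 = 31·109717291 + 4766180 = 3406002201, q_6 = 31·9929224 + 431331 = 308237275 → 3406002201/308237275
APPEND 11: p_7 = 11·3406002201 + 109717291 = 37575741502, q_7 = 11·308237275 + 9929224 = 3400539249 → 37575741502/3400539249
APPEND 23: p_8 = 23·37575741502 + 3406002201 = 867648056747, q_8 = 23·3400539249 + 308237275 = 78520640002 → 867648056747/78520640002

11/1
8630/781
95151/8611
4766180/431331
109717291/9929224
3406002201/308237275
37575741502/3400539249
867648056747/78520640002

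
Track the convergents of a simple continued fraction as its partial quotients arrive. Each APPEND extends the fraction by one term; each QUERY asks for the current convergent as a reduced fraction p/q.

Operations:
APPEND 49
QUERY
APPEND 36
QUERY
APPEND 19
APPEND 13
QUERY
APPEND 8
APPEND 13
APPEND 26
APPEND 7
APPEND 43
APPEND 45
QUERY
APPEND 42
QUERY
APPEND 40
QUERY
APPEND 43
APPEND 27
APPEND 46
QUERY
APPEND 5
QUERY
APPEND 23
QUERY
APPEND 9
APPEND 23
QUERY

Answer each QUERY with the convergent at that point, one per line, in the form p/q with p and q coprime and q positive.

APPEND 49: p_0 = 49·1 + 0 = 49, q_0 = 49·0 + 1 = 1 → 49/1
APPEND 36: p_1 = 36·49 + 1 = 1765, q_1 = 36·1 + 0 = 36 → 1765/36
APPEND 19: p_2 = 19·1765 + 49 = 33584, q_2 = 19·36 + 1 = 685 → 33584/685
APPEND 13: p_3 = 13·33584 + 1765 = 438357, q_3 = 13·685 + 36 = 8941 → 438357/8941
APPEND 8: p_4 = 8·438357 + 33584 = 3540440, q_4 = 8·8941 + 685 = 72213 → 3540440/72213
APPEND 13: p_5 = 13·3540440 + 438357 = 46464077, q_5 = 13·72213 + 8941 = 947710 → 46464077/947710
APPEND 26: p_6 = 26·46464077 + 3540440 = 1211606442, q_6 = 26·947710 + 72213 = 24712673 → 1211606442/24712673
APPEND 7: p_7 = 7·1211606442 + 46464077 = 8527709171, q_7 = 7·24712673 + 947710 = 173936421 → 8527709171/173936421
APPEND 43: p_8 = 43·8527709171 + 1211606442 = 367903100795, q_8 = 43·173936421 + 24712673 = 7503978776 → 367903100795/7503978776
APPEND 45: p_9 = 45·367903100795 + 8527709171 = 16564167244946, q_9 = 45·7503978776 + 173936421 = 337852981341 → 16564167244946/337852981341
APPEND 42: p_10 = 42·16564167244946 + 367903100795 = 696062927388527, q_10 = 42·337852981341 + 7503978776 = 14197329195098 → 696062927388527/14197329195098
APPEND 40: p_11 = 40·696062927388527 + 16564167244946 = 27859081262786026, q_11 = 40·14197329195098 + 337852981341 = 568231020785261 → 27859081262786026/568231020785261
APPEND 43: p_12 = 43·27859081262786026 + 696062927388527 = 1198636557227187645, q_12 = 43·568231020785261 + 14197329195098 = 24448131222961321 → 1198636557227187645/24448131222961321
APPEND 27: p_13 = 27·1198636557227187645 + 27859081262786026 = 32391046126396852441, q_13 = 27·24448131222961321 + 568231020785261 = 660667774040740928 → 32391046126396852441/660667774040740928
APPEND 46: p_14 = 46·32391046126396852441 + 1198636557227187645 = 1491186758371482399931, q_14 = 46·660667774040740928 + 24448131222961321 = 30415165737097044009 → 1491186758371482399931/30415165737097044009
APPEND 5: p_15 = 5·1491186758371482399931 + 32391046126396852441 = 7488324837983808852096, q_15 = 5·30415165737097044009 + 660667774040740928 = 152736496459525960973 → 7488324837983808852096/152736496459525960973
APPEND 23: p_16 = 23·7488324837983808852096 + 1491186758371482399931 = 173722658031999085998139, q_16 = 23·152736496459525960973 + 30415165737097044009 = 3543354584306194146388 → 173722658031999085998139/3543354584306194146388
APPEND 9: p_17 = 9·173722658031999085998139 + 7488324837983808852096 = 1570992247125975582835347, q_17 = 9·3543354584306194146388 + 152736496459525960973 = 32042927755215273278465 → 1570992247125975582835347/32042927755215273278465
APPEND 23: p_18 = 23·1570992247125975582835347 + 173722658031999085998139 = 36306544341929437491211120, q_18 = 23·32042927755215273278465 + 3543354584306194146388 = 740530692954257479551083 → 36306544341929437491211120/740530692954257479551083

49/1
1765/36
438357/8941
16564167244946/337852981341
696062927388527/14197329195098
27859081262786026/568231020785261
1491186758371482399931/30415165737097044009
7488324837983808852096/152736496459525960973
173722658031999085998139/3543354584306194146388
36306544341929437491211120/740530692954257479551083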